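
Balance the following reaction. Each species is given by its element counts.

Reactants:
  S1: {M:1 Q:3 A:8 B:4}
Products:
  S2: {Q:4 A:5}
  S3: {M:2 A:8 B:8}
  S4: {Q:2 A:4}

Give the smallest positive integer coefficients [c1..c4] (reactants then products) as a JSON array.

Coefficients: [6, 4, 3, 1]

M: 6·1 = 6 | 4·0+3·2+1·0 = 6
Q: 6·3 = 18 | 4·4+3·0+1·2 = 18
A: 6·8 = 48 | 4·5+3·8+1·4 = 48
B: 6·4 = 24 | 4·0+3·8+1·0 = 24
gcd(6,4,3,1) = 1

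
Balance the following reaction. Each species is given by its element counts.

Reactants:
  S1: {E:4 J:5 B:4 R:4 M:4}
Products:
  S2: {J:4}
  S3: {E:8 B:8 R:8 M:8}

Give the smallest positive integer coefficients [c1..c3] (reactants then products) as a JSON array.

E: 4·4 = 16 | 5·0+2·8 = 16
J: 4·5 = 20 | 5·4+2·0 = 20
B: 4·4 = 16 | 5·0+2·8 = 16
R: 4·4 = 16 | 5·0+2·8 = 16
M: 4·4 = 16 | 5·0+2·8 = 16
gcd(4,5,2) = 1

Coefficients: [4, 5, 2]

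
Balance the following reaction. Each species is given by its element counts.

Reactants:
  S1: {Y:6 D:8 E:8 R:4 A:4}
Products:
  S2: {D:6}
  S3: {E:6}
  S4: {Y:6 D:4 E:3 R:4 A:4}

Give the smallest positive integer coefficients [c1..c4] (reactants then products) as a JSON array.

Y: 6·6 = 36 | 4·0+5·0+6·6 = 36
D: 6·8 = 48 | 4·6+5·0+6·4 = 48
E: 6·8 = 48 | 4·0+5·6+6·3 = 48
R: 6·4 = 24 | 4·0+5·0+6·4 = 24
A: 6·4 = 24 | 4·0+5·0+6·4 = 24
gcd(6,4,5,6) = 1

Coefficients: [6, 4, 5, 6]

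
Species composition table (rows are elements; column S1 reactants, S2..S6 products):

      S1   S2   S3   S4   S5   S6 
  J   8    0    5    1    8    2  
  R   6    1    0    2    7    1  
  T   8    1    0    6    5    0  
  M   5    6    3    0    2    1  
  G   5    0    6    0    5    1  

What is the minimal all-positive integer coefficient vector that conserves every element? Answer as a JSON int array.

Coefficients: [3, 1, 1, 3, 1, 4]

J: 3·8 = 24 | 1·0+1·5+3·1+1·8+4·2 = 24
R: 3·6 = 18 | 1·1+1·0+3·2+1·7+4·1 = 18
T: 3·8 = 24 | 1·1+1·0+3·6+1·5+4·0 = 24
M: 3·5 = 15 | 1·6+1·3+3·0+1·2+4·1 = 15
G: 3·5 = 15 | 1·0+1·6+3·0+1·5+4·1 = 15
gcd(3,1,1,3,1,4) = 1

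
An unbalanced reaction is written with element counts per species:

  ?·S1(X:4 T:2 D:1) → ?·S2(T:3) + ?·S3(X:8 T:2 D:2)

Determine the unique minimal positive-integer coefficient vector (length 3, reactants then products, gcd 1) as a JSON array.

Coefficients: [6, 2, 3]

X: 6·4 = 24 | 2·0+3·8 = 24
T: 6·2 = 12 | 2·3+3·2 = 12
D: 6·1 = 6 | 2·0+3·2 = 6
gcd(6,2,3) = 1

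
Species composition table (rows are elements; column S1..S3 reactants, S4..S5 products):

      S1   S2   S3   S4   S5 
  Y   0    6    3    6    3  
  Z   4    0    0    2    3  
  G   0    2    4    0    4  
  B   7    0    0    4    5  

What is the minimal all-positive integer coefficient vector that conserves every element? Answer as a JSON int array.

Y: 6·0+4·6+4·3 = 36 | 3·6+6·3 = 36
Z: 6·4+4·0+4·0 = 24 | 3·2+6·3 = 24
G: 6·0+4·2+4·4 = 24 | 3·0+6·4 = 24
B: 6·7+4·0+4·0 = 42 | 3·4+6·5 = 42
gcd(6,4,4,3,6) = 1

Coefficients: [6, 4, 4, 3, 6]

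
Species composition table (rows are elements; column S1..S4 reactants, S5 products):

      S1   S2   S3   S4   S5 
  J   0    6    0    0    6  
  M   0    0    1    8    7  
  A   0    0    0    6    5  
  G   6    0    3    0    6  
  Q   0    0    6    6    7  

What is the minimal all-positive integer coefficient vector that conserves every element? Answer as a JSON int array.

Coefficients: [5, 6, 2, 5, 6]

J: 5·0+6·6+2·0+5·0 = 36 | 6·6 = 36
M: 5·0+6·0+2·1+5·8 = 42 | 6·7 = 42
A: 5·0+6·0+2·0+5·6 = 30 | 6·5 = 30
G: 5·6+6·0+2·3+5·0 = 36 | 6·6 = 36
Q: 5·0+6·0+2·6+5·6 = 42 | 6·7 = 42
gcd(5,6,2,5,6) = 1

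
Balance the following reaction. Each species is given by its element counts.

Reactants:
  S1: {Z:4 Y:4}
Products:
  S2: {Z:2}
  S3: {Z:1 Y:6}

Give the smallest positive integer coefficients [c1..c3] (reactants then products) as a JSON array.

Z: 3·4 = 12 | 5·2+2·1 = 12
Y: 3·4 = 12 | 5·0+2·6 = 12
gcd(3,5,2) = 1

Coefficients: [3, 5, 2]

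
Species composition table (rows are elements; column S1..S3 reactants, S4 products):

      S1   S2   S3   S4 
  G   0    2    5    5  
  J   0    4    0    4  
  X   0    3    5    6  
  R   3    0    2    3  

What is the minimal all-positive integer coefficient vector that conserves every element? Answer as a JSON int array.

G: 3·0+5·2+3·5 = 25 | 5·5 = 25
J: 3·0+5·4+3·0 = 20 | 5·4 = 20
X: 3·0+5·3+3·5 = 30 | 5·6 = 30
R: 3·3+5·0+3·2 = 15 | 5·3 = 15
gcd(3,5,3,5) = 1

Coefficients: [3, 5, 3, 5]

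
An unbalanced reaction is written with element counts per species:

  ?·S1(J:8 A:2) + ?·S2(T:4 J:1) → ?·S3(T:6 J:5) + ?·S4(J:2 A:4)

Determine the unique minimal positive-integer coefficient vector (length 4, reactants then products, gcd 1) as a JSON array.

Coefficients: [2, 6, 4, 1]

T: 2·0+6·4 = 24 | 4·6+1·0 = 24
J: 2·8+6·1 = 22 | 4·5+1·2 = 22
A: 2·2+6·0 = 4 | 4·0+1·4 = 4
gcd(2,6,4,1) = 1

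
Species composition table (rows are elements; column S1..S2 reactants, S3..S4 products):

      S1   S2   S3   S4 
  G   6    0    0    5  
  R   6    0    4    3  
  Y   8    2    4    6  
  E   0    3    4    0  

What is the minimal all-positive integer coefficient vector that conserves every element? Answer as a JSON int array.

G: 5·6+4·0 = 30 | 3·0+6·5 = 30
R: 5·6+4·0 = 30 | 3·4+6·3 = 30
Y: 5·8+4·2 = 48 | 3·4+6·6 = 48
E: 5·0+4·3 = 12 | 3·4+6·0 = 12
gcd(5,4,3,6) = 1

Coefficients: [5, 4, 3, 6]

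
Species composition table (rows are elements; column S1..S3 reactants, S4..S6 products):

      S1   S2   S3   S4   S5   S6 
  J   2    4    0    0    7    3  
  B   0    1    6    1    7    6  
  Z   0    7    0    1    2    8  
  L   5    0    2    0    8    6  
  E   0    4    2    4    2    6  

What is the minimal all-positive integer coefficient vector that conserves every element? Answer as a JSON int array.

J: 4·2+3·4+4·0 = 20 | 1·0+2·7+2·3 = 20
B: 4·0+3·1+4·6 = 27 | 1·1+2·7+2·6 = 27
Z: 4·0+3·7+4·0 = 21 | 1·1+2·2+2·8 = 21
L: 4·5+3·0+4·2 = 28 | 1·0+2·8+2·6 = 28
E: 4·0+3·4+4·2 = 20 | 1·4+2·2+2·6 = 20
gcd(4,3,4,1,2,2) = 1

Coefficients: [4, 3, 4, 1, 2, 2]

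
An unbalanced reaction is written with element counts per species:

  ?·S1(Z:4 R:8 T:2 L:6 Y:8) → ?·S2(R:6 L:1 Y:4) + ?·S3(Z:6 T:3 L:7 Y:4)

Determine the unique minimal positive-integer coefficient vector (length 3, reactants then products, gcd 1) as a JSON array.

Z: 3·4 = 12 | 4·0+2·6 = 12
R: 3·8 = 24 | 4·6+2·0 = 24
T: 3·2 = 6 | 4·0+2·3 = 6
L: 3·6 = 18 | 4·1+2·7 = 18
Y: 3·8 = 24 | 4·4+2·4 = 24
gcd(3,4,2) = 1

Coefficients: [3, 4, 2]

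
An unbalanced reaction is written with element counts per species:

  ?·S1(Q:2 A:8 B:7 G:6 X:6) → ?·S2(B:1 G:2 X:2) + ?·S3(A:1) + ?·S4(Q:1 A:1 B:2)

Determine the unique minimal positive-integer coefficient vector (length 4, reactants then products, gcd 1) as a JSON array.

Coefficients: [1, 3, 6, 2]

Q: 1·2 = 2 | 3·0+6·0+2·1 = 2
A: 1·8 = 8 | 3·0+6·1+2·1 = 8
B: 1·7 = 7 | 3·1+6·0+2·2 = 7
G: 1·6 = 6 | 3·2+6·0+2·0 = 6
X: 1·6 = 6 | 3·2+6·0+2·0 = 6
gcd(1,3,6,2) = 1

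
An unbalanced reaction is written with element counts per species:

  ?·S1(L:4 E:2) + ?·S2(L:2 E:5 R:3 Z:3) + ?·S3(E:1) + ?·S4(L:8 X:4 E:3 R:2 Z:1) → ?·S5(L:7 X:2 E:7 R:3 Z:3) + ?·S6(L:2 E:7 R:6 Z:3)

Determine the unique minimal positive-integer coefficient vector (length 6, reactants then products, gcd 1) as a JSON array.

L: 2·4+6·2+6·0+3·8 = 44 | 6·7+1·2 = 44
X: 2·0+6·0+6·0+3·4 = 12 | 6·2+1·0 = 12
E: 2·2+6·5+6·1+3·3 = 49 | 6·7+1·7 = 49
R: 2·0+6·3+6·0+3·2 = 24 | 6·3+1·6 = 24
Z: 2·0+6·3+6·0+3·1 = 21 | 6·3+1·3 = 21
gcd(2,6,6,3,6,1) = 1

Coefficients: [2, 6, 6, 3, 6, 1]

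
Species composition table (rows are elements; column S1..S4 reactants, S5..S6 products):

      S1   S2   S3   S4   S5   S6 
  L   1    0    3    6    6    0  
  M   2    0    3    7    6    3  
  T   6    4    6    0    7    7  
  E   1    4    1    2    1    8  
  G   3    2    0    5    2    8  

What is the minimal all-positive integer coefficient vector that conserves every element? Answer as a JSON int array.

L: 3·1+2·0+5·3+3·6 = 36 | 6·6+2·0 = 36
M: 3·2+2·0+5·3+3·7 = 42 | 6·6+2·3 = 42
T: 3·6+2·4+5·6+3·0 = 56 | 6·7+2·7 = 56
E: 3·1+2·4+5·1+3·2 = 22 | 6·1+2·8 = 22
G: 3·3+2·2+5·0+3·5 = 28 | 6·2+2·8 = 28
gcd(3,2,5,3,6,2) = 1

Coefficients: [3, 2, 5, 3, 6, 2]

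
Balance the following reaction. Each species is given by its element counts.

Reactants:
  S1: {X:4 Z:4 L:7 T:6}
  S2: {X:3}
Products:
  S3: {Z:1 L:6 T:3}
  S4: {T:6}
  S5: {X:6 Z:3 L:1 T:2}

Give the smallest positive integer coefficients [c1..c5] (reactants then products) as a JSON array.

Coefficients: [6, 4, 6, 1, 6]

X: 6·4+4·3 = 36 | 6·0+1·0+6·6 = 36
Z: 6·4+4·0 = 24 | 6·1+1·0+6·3 = 24
L: 6·7+4·0 = 42 | 6·6+1·0+6·1 = 42
T: 6·6+4·0 = 36 | 6·3+1·6+6·2 = 36
gcd(6,4,6,1,6) = 1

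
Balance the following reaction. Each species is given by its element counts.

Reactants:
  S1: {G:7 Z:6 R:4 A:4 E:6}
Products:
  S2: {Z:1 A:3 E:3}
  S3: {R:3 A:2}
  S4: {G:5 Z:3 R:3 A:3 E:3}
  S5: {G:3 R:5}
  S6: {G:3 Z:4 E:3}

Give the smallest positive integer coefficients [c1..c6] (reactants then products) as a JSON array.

G: 5·7 = 35 | 2·0+1·0+4·5+1·3+4·3 = 35
Z: 5·6 = 30 | 2·1+1·0+4·3+1·0+4·4 = 30
R: 5·4 = 20 | 2·0+1·3+4·3+1·5+4·0 = 20
A: 5·4 = 20 | 2·3+1·2+4·3+1·0+4·0 = 20
E: 5·6 = 30 | 2·3+1·0+4·3+1·0+4·3 = 30
gcd(5,2,1,4,1,4) = 1

Coefficients: [5, 2, 1, 4, 1, 4]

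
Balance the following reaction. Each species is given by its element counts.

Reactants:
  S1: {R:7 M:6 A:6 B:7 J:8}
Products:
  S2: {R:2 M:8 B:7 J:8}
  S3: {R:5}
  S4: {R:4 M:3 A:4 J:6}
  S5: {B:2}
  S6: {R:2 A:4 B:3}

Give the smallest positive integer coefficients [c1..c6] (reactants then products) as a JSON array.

Coefficients: [6, 3, 2, 4, 3, 5]

R: 6·7 = 42 | 3·2+2·5+4·4+3·0+5·2 = 42
M: 6·6 = 36 | 3·8+2·0+4·3+3·0+5·0 = 36
A: 6·6 = 36 | 3·0+2·0+4·4+3·0+5·4 = 36
B: 6·7 = 42 | 3·7+2·0+4·0+3·2+5·3 = 42
J: 6·8 = 48 | 3·8+2·0+4·6+3·0+5·0 = 48
gcd(6,3,2,4,3,5) = 1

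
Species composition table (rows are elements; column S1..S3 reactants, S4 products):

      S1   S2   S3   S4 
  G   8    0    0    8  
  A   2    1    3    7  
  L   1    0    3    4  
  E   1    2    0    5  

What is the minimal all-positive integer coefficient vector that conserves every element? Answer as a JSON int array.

Coefficients: [1, 2, 1, 1]

G: 1·8+2·0+1·0 = 8 | 1·8 = 8
A: 1·2+2·1+1·3 = 7 | 1·7 = 7
L: 1·1+2·0+1·3 = 4 | 1·4 = 4
E: 1·1+2·2+1·0 = 5 | 1·5 = 5
gcd(1,2,1,1) = 1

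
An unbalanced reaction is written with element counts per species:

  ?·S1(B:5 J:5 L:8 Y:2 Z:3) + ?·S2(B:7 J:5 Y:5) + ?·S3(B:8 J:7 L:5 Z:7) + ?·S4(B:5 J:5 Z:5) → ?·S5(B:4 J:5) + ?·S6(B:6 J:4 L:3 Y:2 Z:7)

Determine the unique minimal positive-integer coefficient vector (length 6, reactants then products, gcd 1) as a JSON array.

Coefficients: [1, 2, 2, 5, 6, 6]

B: 1·5+2·7+2·8+5·5 = 60 | 6·4+6·6 = 60
J: 1·5+2·5+2·7+5·5 = 54 | 6·5+6·4 = 54
L: 1·8+2·0+2·5+5·0 = 18 | 6·0+6·3 = 18
Y: 1·2+2·5+2·0+5·0 = 12 | 6·0+6·2 = 12
Z: 1·3+2·0+2·7+5·5 = 42 | 6·0+6·7 = 42
gcd(1,2,2,5,6,6) = 1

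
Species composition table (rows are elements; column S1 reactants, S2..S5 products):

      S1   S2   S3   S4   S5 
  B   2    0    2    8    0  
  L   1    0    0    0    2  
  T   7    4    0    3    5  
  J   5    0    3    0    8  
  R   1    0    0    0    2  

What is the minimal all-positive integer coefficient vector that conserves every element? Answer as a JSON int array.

B: 6·2 = 12 | 6·0+2·2+1·8+3·0 = 12
L: 6·1 = 6 | 6·0+2·0+1·0+3·2 = 6
T: 6·7 = 42 | 6·4+2·0+1·3+3·5 = 42
J: 6·5 = 30 | 6·0+2·3+1·0+3·8 = 30
R: 6·1 = 6 | 6·0+2·0+1·0+3·2 = 6
gcd(6,6,2,1,3) = 1

Coefficients: [6, 6, 2, 1, 3]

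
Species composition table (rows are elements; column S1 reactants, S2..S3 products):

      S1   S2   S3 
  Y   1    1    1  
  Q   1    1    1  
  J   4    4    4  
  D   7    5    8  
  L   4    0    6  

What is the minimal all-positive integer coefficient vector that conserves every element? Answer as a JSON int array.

Y: 3·1 = 3 | 1·1+2·1 = 3
Q: 3·1 = 3 | 1·1+2·1 = 3
J: 3·4 = 12 | 1·4+2·4 = 12
D: 3·7 = 21 | 1·5+2·8 = 21
L: 3·4 = 12 | 1·0+2·6 = 12
gcd(3,1,2) = 1

Coefficients: [3, 1, 2]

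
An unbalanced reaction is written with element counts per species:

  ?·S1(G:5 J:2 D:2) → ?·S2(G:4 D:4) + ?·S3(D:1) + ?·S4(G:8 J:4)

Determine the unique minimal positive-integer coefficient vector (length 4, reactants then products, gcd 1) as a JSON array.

Coefficients: [4, 1, 4, 2]

G: 4·5 = 20 | 1·4+4·0+2·8 = 20
J: 4·2 = 8 | 1·0+4·0+2·4 = 8
D: 4·2 = 8 | 1·4+4·1+2·0 = 8
gcd(4,1,4,2) = 1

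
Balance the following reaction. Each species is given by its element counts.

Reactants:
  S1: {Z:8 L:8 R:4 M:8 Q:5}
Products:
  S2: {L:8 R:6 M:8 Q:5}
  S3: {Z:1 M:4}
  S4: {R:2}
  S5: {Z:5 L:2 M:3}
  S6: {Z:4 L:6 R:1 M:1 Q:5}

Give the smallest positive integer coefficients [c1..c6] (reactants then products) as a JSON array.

Coefficients: [5, 1, 4, 5, 4, 4]

Z: 5·8 = 40 | 1·0+4·1+5·0+4·5+4·4 = 40
L: 5·8 = 40 | 1·8+4·0+5·0+4·2+4·6 = 40
R: 5·4 = 20 | 1·6+4·0+5·2+4·0+4·1 = 20
M: 5·8 = 40 | 1·8+4·4+5·0+4·3+4·1 = 40
Q: 5·5 = 25 | 1·5+4·0+5·0+4·0+4·5 = 25
gcd(5,1,4,5,4,4) = 1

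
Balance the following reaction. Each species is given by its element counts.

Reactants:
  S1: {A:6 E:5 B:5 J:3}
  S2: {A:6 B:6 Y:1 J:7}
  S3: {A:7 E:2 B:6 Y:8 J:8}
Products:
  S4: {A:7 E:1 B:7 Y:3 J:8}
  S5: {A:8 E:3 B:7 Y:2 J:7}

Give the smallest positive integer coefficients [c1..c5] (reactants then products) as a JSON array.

A: 3·6+6·6+2·7 = 68 | 4·7+5·8 = 68
E: 3·5+6·0+2·2 = 19 | 4·1+5·3 = 19
B: 3·5+6·6+2·6 = 63 | 4·7+5·7 = 63
Y: 3·0+6·1+2·8 = 22 | 4·3+5·2 = 22
J: 3·3+6·7+2·8 = 67 | 4·8+5·7 = 67
gcd(3,6,2,4,5) = 1

Coefficients: [3, 6, 2, 4, 5]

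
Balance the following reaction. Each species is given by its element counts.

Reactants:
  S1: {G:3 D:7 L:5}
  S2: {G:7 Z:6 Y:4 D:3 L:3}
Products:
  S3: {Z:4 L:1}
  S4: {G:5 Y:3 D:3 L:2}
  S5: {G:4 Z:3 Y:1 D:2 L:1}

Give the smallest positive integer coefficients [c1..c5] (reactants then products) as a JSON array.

G: 1·3+5·7 = 38 | 6·0+6·5+2·4 = 38
Z: 1·0+5·6 = 30 | 6·4+6·0+2·3 = 30
Y: 1·0+5·4 = 20 | 6·0+6·3+2·1 = 20
D: 1·7+5·3 = 22 | 6·0+6·3+2·2 = 22
L: 1·5+5·3 = 20 | 6·1+6·2+2·1 = 20
gcd(1,5,6,6,2) = 1

Coefficients: [1, 5, 6, 6, 2]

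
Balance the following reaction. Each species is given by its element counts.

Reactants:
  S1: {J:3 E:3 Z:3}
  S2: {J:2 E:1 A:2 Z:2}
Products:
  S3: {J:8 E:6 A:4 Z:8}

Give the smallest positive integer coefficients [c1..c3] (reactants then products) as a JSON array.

Coefficients: [4, 6, 3]

J: 4·3+6·2 = 24 | 3·8 = 24
E: 4·3+6·1 = 18 | 3·6 = 18
A: 4·0+6·2 = 12 | 3·4 = 12
Z: 4·3+6·2 = 24 | 3·8 = 24
gcd(4,6,3) = 1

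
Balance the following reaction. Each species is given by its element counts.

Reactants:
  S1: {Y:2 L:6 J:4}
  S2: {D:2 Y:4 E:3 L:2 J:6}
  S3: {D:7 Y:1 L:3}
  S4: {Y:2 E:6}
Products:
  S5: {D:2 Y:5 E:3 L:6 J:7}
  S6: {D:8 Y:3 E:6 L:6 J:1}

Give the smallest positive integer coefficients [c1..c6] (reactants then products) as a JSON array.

Coefficients: [5, 3, 4, 4, 5, 3]

D: 5·0+3·2+4·7+4·0 = 34 | 5·2+3·8 = 34
Y: 5·2+3·4+4·1+4·2 = 34 | 5·5+3·3 = 34
E: 5·0+3·3+4·0+4·6 = 33 | 5·3+3·6 = 33
L: 5·6+3·2+4·3+4·0 = 48 | 5·6+3·6 = 48
J: 5·4+3·6+4·0+4·0 = 38 | 5·7+3·1 = 38
gcd(5,3,4,4,5,3) = 1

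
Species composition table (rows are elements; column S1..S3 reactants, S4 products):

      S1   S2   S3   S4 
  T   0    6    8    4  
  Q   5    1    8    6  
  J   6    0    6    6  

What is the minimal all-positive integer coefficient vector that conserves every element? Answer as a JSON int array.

Coefficients: [4, 2, 1, 5]

T: 4·0+2·6+1·8 = 20 | 5·4 = 20
Q: 4·5+2·1+1·8 = 30 | 5·6 = 30
J: 4·6+2·0+1·6 = 30 | 5·6 = 30
gcd(4,2,1,5) = 1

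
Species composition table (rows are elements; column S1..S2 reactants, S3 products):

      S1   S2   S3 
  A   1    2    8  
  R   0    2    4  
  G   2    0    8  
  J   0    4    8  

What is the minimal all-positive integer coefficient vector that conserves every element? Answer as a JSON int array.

A: 4·1+2·2 = 8 | 1·8 = 8
R: 4·0+2·2 = 4 | 1·4 = 4
G: 4·2+2·0 = 8 | 1·8 = 8
J: 4·0+2·4 = 8 | 1·8 = 8
gcd(4,2,1) = 1

Coefficients: [4, 2, 1]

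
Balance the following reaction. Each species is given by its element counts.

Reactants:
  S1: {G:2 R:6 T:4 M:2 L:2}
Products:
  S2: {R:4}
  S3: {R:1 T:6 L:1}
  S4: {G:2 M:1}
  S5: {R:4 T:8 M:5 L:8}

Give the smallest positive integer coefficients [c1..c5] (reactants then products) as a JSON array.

G: 5·2 = 10 | 6·0+2·0+5·2+1·0 = 10
R: 5·6 = 30 | 6·4+2·1+5·0+1·4 = 30
T: 5·4 = 20 | 6·0+2·6+5·0+1·8 = 20
M: 5·2 = 10 | 6·0+2·0+5·1+1·5 = 10
L: 5·2 = 10 | 6·0+2·1+5·0+1·8 = 10
gcd(5,6,2,5,1) = 1

Coefficients: [5, 6, 2, 5, 1]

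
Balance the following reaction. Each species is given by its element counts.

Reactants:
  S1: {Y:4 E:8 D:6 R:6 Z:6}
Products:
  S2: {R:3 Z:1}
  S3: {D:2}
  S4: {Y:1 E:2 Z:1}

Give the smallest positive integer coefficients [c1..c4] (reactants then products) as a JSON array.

Y: 1·4 = 4 | 2·0+3·0+4·1 = 4
E: 1·8 = 8 | 2·0+3·0+4·2 = 8
D: 1·6 = 6 | 2·0+3·2+4·0 = 6
R: 1·6 = 6 | 2·3+3·0+4·0 = 6
Z: 1·6 = 6 | 2·1+3·0+4·1 = 6
gcd(1,2,3,4) = 1

Coefficients: [1, 2, 3, 4]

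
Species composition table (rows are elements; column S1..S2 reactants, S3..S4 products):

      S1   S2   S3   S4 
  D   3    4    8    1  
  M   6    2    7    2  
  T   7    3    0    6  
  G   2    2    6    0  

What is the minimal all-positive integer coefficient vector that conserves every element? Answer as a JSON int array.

Coefficients: [3, 3, 2, 5]

D: 3·3+3·4 = 21 | 2·8+5·1 = 21
M: 3·6+3·2 = 24 | 2·7+5·2 = 24
T: 3·7+3·3 = 30 | 2·0+5·6 = 30
G: 3·2+3·2 = 12 | 2·6+5·0 = 12
gcd(3,3,2,5) = 1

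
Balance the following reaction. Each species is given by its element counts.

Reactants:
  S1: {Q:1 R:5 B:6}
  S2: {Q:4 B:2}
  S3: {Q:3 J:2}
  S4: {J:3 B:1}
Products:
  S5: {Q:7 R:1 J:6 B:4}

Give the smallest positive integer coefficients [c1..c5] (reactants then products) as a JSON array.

Coefficients: [1, 4, 6, 6, 5]

Q: 1·1+4·4+6·3+6·0 = 35 | 5·7 = 35
R: 1·5+4·0+6·0+6·0 = 5 | 5·1 = 5
J: 1·0+4·0+6·2+6·3 = 30 | 5·6 = 30
B: 1·6+4·2+6·0+6·1 = 20 | 5·4 = 20
gcd(1,4,6,6,5) = 1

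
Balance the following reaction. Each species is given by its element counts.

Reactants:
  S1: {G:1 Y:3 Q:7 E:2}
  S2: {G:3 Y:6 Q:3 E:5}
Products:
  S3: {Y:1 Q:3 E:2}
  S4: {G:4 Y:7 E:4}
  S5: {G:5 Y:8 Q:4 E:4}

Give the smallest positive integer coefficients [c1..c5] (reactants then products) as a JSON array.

Coefficients: [1, 4, 5, 2, 1]

G: 1·1+4·3 = 13 | 5·0+2·4+1·5 = 13
Y: 1·3+4·6 = 27 | 5·1+2·7+1·8 = 27
Q: 1·7+4·3 = 19 | 5·3+2·0+1·4 = 19
E: 1·2+4·5 = 22 | 5·2+2·4+1·4 = 22
gcd(1,4,5,2,1) = 1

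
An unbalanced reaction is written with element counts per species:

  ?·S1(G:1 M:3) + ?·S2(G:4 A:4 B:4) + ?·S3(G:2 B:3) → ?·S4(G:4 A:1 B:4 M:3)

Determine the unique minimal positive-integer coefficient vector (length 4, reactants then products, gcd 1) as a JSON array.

Coefficients: [4, 1, 4, 4]

G: 4·1+1·4+4·2 = 16 | 4·4 = 16
A: 4·0+1·4+4·0 = 4 | 4·1 = 4
B: 4·0+1·4+4·3 = 16 | 4·4 = 16
M: 4·3+1·0+4·0 = 12 | 4·3 = 12
gcd(4,1,4,4) = 1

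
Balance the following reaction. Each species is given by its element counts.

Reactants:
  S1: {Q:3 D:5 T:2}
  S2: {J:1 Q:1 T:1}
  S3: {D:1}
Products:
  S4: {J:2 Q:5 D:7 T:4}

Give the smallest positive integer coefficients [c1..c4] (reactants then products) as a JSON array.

Coefficients: [1, 2, 2, 1]

J: 1·0+2·1+2·0 = 2 | 1·2 = 2
Q: 1·3+2·1+2·0 = 5 | 1·5 = 5
D: 1·5+2·0+2·1 = 7 | 1·7 = 7
T: 1·2+2·1+2·0 = 4 | 1·4 = 4
gcd(1,2,2,1) = 1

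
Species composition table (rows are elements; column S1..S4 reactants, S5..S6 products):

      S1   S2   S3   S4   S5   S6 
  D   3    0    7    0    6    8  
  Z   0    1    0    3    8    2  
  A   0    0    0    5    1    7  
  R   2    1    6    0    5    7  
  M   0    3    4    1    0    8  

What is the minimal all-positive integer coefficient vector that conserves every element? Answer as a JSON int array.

Coefficients: [5, 3, 1, 3, 1, 2]

D: 5·3+3·0+1·7+3·0 = 22 | 1·6+2·8 = 22
Z: 5·0+3·1+1·0+3·3 = 12 | 1·8+2·2 = 12
A: 5·0+3·0+1·0+3·5 = 15 | 1·1+2·7 = 15
R: 5·2+3·1+1·6+3·0 = 19 | 1·5+2·7 = 19
M: 5·0+3·3+1·4+3·1 = 16 | 1·0+2·8 = 16
gcd(5,3,1,3,1,2) = 1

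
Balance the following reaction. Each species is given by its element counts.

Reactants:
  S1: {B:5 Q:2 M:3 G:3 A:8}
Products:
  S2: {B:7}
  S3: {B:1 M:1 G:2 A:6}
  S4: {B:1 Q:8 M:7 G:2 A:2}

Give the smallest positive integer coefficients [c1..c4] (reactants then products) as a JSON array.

Coefficients: [4, 2, 5, 1]

B: 4·5 = 20 | 2·7+5·1+1·1 = 20
Q: 4·2 = 8 | 2·0+5·0+1·8 = 8
M: 4·3 = 12 | 2·0+5·1+1·7 = 12
G: 4·3 = 12 | 2·0+5·2+1·2 = 12
A: 4·8 = 32 | 2·0+5·6+1·2 = 32
gcd(4,2,5,1) = 1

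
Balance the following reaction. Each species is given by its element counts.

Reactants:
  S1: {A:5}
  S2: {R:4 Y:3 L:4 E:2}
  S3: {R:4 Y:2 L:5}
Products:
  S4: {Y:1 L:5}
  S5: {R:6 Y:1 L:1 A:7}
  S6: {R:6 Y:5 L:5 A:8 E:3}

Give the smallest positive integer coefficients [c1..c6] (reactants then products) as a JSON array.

R: 6·0+3·4+3·4 = 24 | 3·0+2·6+2·6 = 24
Y: 6·0+3·3+3·2 = 15 | 3·1+2·1+2·5 = 15
L: 6·0+3·4+3·5 = 27 | 3·5+2·1+2·5 = 27
A: 6·5+3·0+3·0 = 30 | 3·0+2·7+2·8 = 30
E: 6·0+3·2+3·0 = 6 | 3·0+2·0+2·3 = 6
gcd(6,3,3,3,2,2) = 1

Coefficients: [6, 3, 3, 3, 2, 2]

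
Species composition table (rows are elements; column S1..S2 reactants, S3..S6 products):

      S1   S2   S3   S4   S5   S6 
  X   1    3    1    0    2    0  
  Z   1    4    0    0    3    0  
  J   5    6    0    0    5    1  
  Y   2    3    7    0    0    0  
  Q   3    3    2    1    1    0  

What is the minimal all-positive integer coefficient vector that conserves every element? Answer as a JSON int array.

X: 2·1+1·3 = 5 | 1·1+5·0+2·2+6·0 = 5
Z: 2·1+1·4 = 6 | 1·0+5·0+2·3+6·0 = 6
J: 2·5+1·6 = 16 | 1·0+5·0+2·5+6·1 = 16
Y: 2·2+1·3 = 7 | 1·7+5·0+2·0+6·0 = 7
Q: 2·3+1·3 = 9 | 1·2+5·1+2·1+6·0 = 9
gcd(2,1,1,5,2,6) = 1

Coefficients: [2, 1, 1, 5, 2, 6]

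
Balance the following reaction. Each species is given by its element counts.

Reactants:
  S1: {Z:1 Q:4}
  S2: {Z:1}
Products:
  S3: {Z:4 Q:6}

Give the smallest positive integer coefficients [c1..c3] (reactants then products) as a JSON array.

Z: 3·1+5·1 = 8 | 2·4 = 8
Q: 3·4+5·0 = 12 | 2·6 = 12
gcd(3,5,2) = 1

Coefficients: [3, 5, 2]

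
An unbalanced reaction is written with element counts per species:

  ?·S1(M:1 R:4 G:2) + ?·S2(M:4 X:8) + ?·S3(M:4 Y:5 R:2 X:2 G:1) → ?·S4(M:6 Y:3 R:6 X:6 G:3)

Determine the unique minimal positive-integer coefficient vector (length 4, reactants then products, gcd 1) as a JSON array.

M: 6·1+3·4+3·4 = 30 | 5·6 = 30
Y: 6·0+3·0+3·5 = 15 | 5·3 = 15
R: 6·4+3·0+3·2 = 30 | 5·6 = 30
X: 6·0+3·8+3·2 = 30 | 5·6 = 30
G: 6·2+3·0+3·1 = 15 | 5·3 = 15
gcd(6,3,3,5) = 1

Coefficients: [6, 3, 3, 5]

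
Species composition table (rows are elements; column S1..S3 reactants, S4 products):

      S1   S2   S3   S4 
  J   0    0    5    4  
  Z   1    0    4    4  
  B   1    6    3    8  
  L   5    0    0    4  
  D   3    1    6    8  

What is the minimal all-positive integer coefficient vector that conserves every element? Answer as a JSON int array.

Coefficients: [4, 4, 4, 5]

J: 4·0+4·0+4·5 = 20 | 5·4 = 20
Z: 4·1+4·0+4·4 = 20 | 5·4 = 20
B: 4·1+4·6+4·3 = 40 | 5·8 = 40
L: 4·5+4·0+4·0 = 20 | 5·4 = 20
D: 4·3+4·1+4·6 = 40 | 5·8 = 40
gcd(4,4,4,5) = 1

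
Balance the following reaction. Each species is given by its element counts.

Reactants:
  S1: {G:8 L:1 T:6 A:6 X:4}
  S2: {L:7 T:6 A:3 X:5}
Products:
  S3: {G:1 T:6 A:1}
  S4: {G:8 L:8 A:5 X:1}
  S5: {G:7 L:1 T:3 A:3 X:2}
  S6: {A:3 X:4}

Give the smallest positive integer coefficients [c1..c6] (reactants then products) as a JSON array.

G: 5·8+1·0 = 40 | 4·1+1·8+4·7+4·0 = 40
L: 5·1+1·7 = 12 | 4·0+1·8+4·1+4·0 = 12
T: 5·6+1·6 = 36 | 4·6+1·0+4·3+4·0 = 36
A: 5·6+1·3 = 33 | 4·1+1·5+4·3+4·3 = 33
X: 5·4+1·5 = 25 | 4·0+1·1+4·2+4·4 = 25
gcd(5,1,4,1,4,4) = 1

Coefficients: [5, 1, 4, 1, 4, 4]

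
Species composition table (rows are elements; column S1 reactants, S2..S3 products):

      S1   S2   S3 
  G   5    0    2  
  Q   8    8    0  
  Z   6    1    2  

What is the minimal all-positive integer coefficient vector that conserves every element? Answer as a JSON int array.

G: 2·5 = 10 | 2·0+5·2 = 10
Q: 2·8 = 16 | 2·8+5·0 = 16
Z: 2·6 = 12 | 2·1+5·2 = 12
gcd(2,2,5) = 1

Coefficients: [2, 2, 5]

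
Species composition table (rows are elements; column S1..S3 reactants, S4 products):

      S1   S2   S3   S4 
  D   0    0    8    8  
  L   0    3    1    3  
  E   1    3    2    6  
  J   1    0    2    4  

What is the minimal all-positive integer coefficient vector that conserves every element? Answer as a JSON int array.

Coefficients: [6, 2, 3, 3]

D: 6·0+2·0+3·8 = 24 | 3·8 = 24
L: 6·0+2·3+3·1 = 9 | 3·3 = 9
E: 6·1+2·3+3·2 = 18 | 3·6 = 18
J: 6·1+2·0+3·2 = 12 | 3·4 = 12
gcd(6,2,3,3) = 1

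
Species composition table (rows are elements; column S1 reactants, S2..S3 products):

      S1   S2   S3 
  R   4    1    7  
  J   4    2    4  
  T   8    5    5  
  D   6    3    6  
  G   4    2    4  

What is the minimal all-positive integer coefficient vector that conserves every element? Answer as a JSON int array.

Coefficients: [5, 6, 2]

R: 5·4 = 20 | 6·1+2·7 = 20
J: 5·4 = 20 | 6·2+2·4 = 20
T: 5·8 = 40 | 6·5+2·5 = 40
D: 5·6 = 30 | 6·3+2·6 = 30
G: 5·4 = 20 | 6·2+2·4 = 20
gcd(5,6,2) = 1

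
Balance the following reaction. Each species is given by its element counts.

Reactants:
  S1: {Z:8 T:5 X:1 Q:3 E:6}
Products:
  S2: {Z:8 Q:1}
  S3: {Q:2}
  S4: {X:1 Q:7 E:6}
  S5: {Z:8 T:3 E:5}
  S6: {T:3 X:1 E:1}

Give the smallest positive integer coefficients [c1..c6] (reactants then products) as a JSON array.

Z: 6·8 = 48 | 1·8+5·0+1·0+5·8+5·0 = 48
T: 6·5 = 30 | 1·0+5·0+1·0+5·3+5·3 = 30
X: 6·1 = 6 | 1·0+5·0+1·1+5·0+5·1 = 6
Q: 6·3 = 18 | 1·1+5·2+1·7+5·0+5·0 = 18
E: 6·6 = 36 | 1·0+5·0+1·6+5·5+5·1 = 36
gcd(6,1,5,1,5,5) = 1

Coefficients: [6, 1, 5, 1, 5, 5]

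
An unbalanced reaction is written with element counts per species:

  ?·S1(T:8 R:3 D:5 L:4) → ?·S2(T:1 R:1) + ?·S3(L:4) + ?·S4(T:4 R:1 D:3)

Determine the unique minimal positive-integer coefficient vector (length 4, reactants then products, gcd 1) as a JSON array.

T: 3·8 = 24 | 4·1+3·0+5·4 = 24
R: 3·3 = 9 | 4·1+3·0+5·1 = 9
D: 3·5 = 15 | 4·0+3·0+5·3 = 15
L: 3·4 = 12 | 4·0+3·4+5·0 = 12
gcd(3,4,3,5) = 1

Coefficients: [3, 4, 3, 5]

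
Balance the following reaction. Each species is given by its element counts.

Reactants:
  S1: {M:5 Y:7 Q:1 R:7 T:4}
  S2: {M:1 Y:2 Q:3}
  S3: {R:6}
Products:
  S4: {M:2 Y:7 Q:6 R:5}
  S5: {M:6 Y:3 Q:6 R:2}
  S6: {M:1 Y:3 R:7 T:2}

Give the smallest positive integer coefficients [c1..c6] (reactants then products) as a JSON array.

Coefficients: [3, 5, 5, 1, 2, 6]

M: 3·5+5·1+5·0 = 20 | 1·2+2·6+6·1 = 20
Y: 3·7+5·2+5·0 = 31 | 1·7+2·3+6·3 = 31
Q: 3·1+5·3+5·0 = 18 | 1·6+2·6+6·0 = 18
R: 3·7+5·0+5·6 = 51 | 1·5+2·2+6·7 = 51
T: 3·4+5·0+5·0 = 12 | 1·0+2·0+6·2 = 12
gcd(3,5,5,1,2,6) = 1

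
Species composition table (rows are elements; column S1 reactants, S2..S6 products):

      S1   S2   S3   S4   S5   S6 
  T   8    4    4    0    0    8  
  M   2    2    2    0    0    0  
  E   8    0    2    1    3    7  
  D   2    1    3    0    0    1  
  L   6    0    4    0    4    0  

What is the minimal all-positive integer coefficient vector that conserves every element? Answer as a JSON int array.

T: 4·8 = 32 | 3·4+1·4+1·0+5·0+2·8 = 32
M: 4·2 = 8 | 3·2+1·2+1·0+5·0+2·0 = 8
E: 4·8 = 32 | 3·0+1·2+1·1+5·3+2·7 = 32
D: 4·2 = 8 | 3·1+1·3+1·0+5·0+2·1 = 8
L: 4·6 = 24 | 3·0+1·4+1·0+5·4+2·0 = 24
gcd(4,3,1,1,5,2) = 1

Coefficients: [4, 3, 1, 1, 5, 2]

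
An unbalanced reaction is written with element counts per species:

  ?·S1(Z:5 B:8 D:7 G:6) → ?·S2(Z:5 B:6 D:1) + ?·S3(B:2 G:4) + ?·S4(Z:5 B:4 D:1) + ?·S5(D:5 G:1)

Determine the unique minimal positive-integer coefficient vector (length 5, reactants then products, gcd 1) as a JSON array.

Coefficients: [5, 4, 6, 1, 6]

Z: 5·5 = 25 | 4·5+6·0+1·5+6·0 = 25
B: 5·8 = 40 | 4·6+6·2+1·4+6·0 = 40
D: 5·7 = 35 | 4·1+6·0+1·1+6·5 = 35
G: 5·6 = 30 | 4·0+6·4+1·0+6·1 = 30
gcd(5,4,6,1,6) = 1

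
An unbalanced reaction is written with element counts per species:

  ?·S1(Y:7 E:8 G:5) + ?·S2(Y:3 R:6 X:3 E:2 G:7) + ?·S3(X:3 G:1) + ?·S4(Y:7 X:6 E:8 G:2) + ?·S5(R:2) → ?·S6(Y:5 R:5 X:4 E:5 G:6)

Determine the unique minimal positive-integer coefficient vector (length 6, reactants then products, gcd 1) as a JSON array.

Coefficients: [2, 3, 3, 1, 6, 6]

Y: 2·7+3·3+3·0+1·7+6·0 = 30 | 6·5 = 30
R: 2·0+3·6+3·0+1·0+6·2 = 30 | 6·5 = 30
X: 2·0+3·3+3·3+1·6+6·0 = 24 | 6·4 = 24
E: 2·8+3·2+3·0+1·8+6·0 = 30 | 6·5 = 30
G: 2·5+3·7+3·1+1·2+6·0 = 36 | 6·6 = 36
gcd(2,3,3,1,6,6) = 1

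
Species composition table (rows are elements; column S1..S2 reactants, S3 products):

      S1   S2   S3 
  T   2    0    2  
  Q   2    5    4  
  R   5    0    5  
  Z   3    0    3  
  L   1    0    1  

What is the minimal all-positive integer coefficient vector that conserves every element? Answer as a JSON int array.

T: 5·2+2·0 = 10 | 5·2 = 10
Q: 5·2+2·5 = 20 | 5·4 = 20
R: 5·5+2·0 = 25 | 5·5 = 25
Z: 5·3+2·0 = 15 | 5·3 = 15
L: 5·1+2·0 = 5 | 5·1 = 5
gcd(5,2,5) = 1

Coefficients: [5, 2, 5]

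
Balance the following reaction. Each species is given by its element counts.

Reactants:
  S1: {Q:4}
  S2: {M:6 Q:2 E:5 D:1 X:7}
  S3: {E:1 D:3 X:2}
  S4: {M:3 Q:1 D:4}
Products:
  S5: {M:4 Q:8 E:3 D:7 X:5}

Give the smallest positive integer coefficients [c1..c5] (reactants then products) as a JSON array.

Coefficients: [5, 1, 4, 2, 3]

M: 5·0+1·6+4·0+2·3 = 12 | 3·4 = 12
Q: 5·4+1·2+4·0+2·1 = 24 | 3·8 = 24
E: 5·0+1·5+4·1+2·0 = 9 | 3·3 = 9
D: 5·0+1·1+4·3+2·4 = 21 | 3·7 = 21
X: 5·0+1·7+4·2+2·0 = 15 | 3·5 = 15
gcd(5,1,4,2,3) = 1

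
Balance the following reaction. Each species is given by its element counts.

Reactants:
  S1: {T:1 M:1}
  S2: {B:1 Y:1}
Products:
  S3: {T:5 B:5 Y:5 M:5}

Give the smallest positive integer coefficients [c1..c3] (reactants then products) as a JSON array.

Coefficients: [5, 5, 1]

T: 5·1+5·0 = 5 | 1·5 = 5
B: 5·0+5·1 = 5 | 1·5 = 5
Y: 5·0+5·1 = 5 | 1·5 = 5
M: 5·1+5·0 = 5 | 1·5 = 5
gcd(5,5,1) = 1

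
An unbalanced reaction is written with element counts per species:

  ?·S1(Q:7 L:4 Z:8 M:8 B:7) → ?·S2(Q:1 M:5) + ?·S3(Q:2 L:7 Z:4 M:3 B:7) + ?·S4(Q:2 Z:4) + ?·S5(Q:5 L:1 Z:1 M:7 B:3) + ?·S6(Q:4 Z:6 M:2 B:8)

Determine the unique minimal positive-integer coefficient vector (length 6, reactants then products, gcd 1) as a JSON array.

Q: 4·7 = 28 | 2·1+2·2+4·2+2·5+1·4 = 28
L: 4·4 = 16 | 2·0+2·7+4·0+2·1+1·0 = 16
Z: 4·8 = 32 | 2·0+2·4+4·4+2·1+1·6 = 32
M: 4·8 = 32 | 2·5+2·3+4·0+2·7+1·2 = 32
B: 4·7 = 28 | 2·0+2·7+4·0+2·3+1·8 = 28
gcd(4,2,2,4,2,1) = 1

Coefficients: [4, 2, 2, 4, 2, 1]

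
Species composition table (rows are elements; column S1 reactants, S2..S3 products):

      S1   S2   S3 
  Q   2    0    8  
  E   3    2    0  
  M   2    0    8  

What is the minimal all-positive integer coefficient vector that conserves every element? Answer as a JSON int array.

Q: 4·2 = 8 | 6·0+1·8 = 8
E: 4·3 = 12 | 6·2+1·0 = 12
M: 4·2 = 8 | 6·0+1·8 = 8
gcd(4,6,1) = 1

Coefficients: [4, 6, 1]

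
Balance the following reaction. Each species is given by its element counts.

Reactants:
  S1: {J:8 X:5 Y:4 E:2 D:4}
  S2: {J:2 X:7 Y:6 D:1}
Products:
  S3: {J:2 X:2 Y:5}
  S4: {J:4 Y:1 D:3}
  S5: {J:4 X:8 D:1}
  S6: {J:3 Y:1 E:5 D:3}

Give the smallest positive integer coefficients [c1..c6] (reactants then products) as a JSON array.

J: 5·8+1·2 = 42 | 4·2+4·4+3·4+2·3 = 42
X: 5·5+1·7 = 32 | 4·2+4·0+3·8+2·0 = 32
Y: 5·4+1·6 = 26 | 4·5+4·1+3·0+2·1 = 26
E: 5·2+1·0 = 10 | 4·0+4·0+3·0+2·5 = 10
D: 5·4+1·1 = 21 | 4·0+4·3+3·1+2·3 = 21
gcd(5,1,4,4,3,2) = 1

Coefficients: [5, 1, 4, 4, 3, 2]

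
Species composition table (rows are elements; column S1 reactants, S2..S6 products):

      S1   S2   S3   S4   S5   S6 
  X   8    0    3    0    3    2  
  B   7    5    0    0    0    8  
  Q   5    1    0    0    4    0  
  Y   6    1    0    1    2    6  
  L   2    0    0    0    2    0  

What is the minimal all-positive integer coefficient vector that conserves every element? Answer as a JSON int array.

Coefficients: [4, 4, 6, 6, 4, 1]

X: 4·8 = 32 | 4·0+6·3+6·0+4·3+1·2 = 32
B: 4·7 = 28 | 4·5+6·0+6·0+4·0+1·8 = 28
Q: 4·5 = 20 | 4·1+6·0+6·0+4·4+1·0 = 20
Y: 4·6 = 24 | 4·1+6·0+6·1+4·2+1·6 = 24
L: 4·2 = 8 | 4·0+6·0+6·0+4·2+1·0 = 8
gcd(4,4,6,6,4,1) = 1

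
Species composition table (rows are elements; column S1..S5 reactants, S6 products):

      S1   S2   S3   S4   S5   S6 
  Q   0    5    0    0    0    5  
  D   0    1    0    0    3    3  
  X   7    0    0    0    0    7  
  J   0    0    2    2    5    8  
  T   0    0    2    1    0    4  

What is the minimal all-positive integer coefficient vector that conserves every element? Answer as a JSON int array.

Q: 3·0+3·5+5·0+2·0+2·0 = 15 | 3·5 = 15
D: 3·0+3·1+5·0+2·0+2·3 = 9 | 3·3 = 9
X: 3·7+3·0+5·0+2·0+2·0 = 21 | 3·7 = 21
J: 3·0+3·0+5·2+2·2+2·5 = 24 | 3·8 = 24
T: 3·0+3·0+5·2+2·1+2·0 = 12 | 3·4 = 12
gcd(3,3,5,2,2,3) = 1

Coefficients: [3, 3, 5, 2, 2, 3]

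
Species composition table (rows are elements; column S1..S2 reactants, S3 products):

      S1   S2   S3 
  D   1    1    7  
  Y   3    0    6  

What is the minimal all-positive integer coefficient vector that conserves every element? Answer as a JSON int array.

D: 2·1+5·1 = 7 | 1·7 = 7
Y: 2·3+5·0 = 6 | 1·6 = 6
gcd(2,5,1) = 1

Coefficients: [2, 5, 1]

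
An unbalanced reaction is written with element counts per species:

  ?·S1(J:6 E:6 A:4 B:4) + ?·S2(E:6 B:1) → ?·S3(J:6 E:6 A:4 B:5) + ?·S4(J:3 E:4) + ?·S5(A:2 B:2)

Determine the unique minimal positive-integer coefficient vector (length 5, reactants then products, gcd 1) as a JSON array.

Coefficients: [4, 1, 1, 6, 6]

J: 4·6+1·0 = 24 | 1·6+6·3+6·0 = 24
E: 4·6+1·6 = 30 | 1·6+6·4+6·0 = 30
A: 4·4+1·0 = 16 | 1·4+6·0+6·2 = 16
B: 4·4+1·1 = 17 | 1·5+6·0+6·2 = 17
gcd(4,1,1,6,6) = 1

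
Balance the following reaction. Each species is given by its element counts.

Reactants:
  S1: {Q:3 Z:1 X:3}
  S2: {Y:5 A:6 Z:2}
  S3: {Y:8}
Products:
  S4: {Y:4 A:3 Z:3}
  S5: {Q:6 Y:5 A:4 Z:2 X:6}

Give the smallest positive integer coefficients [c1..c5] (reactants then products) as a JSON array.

Coefficients: [6, 3, 1, 2, 3]

Q: 6·3+3·0+1·0 = 18 | 2·0+3·6 = 18
Y: 6·0+3·5+1·8 = 23 | 2·4+3·5 = 23
A: 6·0+3·6+1·0 = 18 | 2·3+3·4 = 18
Z: 6·1+3·2+1·0 = 12 | 2·3+3·2 = 12
X: 6·3+3·0+1·0 = 18 | 2·0+3·6 = 18
gcd(6,3,1,2,3) = 1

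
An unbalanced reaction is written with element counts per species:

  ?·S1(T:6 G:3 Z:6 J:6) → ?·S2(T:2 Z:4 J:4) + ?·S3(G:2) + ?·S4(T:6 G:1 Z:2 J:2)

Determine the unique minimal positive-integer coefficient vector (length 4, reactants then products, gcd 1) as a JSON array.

T: 5·6 = 30 | 6·2+6·0+3·6 = 30
G: 5·3 = 15 | 6·0+6·2+3·1 = 15
Z: 5·6 = 30 | 6·4+6·0+3·2 = 30
J: 5·6 = 30 | 6·4+6·0+3·2 = 30
gcd(5,6,6,3) = 1

Coefficients: [5, 6, 6, 3]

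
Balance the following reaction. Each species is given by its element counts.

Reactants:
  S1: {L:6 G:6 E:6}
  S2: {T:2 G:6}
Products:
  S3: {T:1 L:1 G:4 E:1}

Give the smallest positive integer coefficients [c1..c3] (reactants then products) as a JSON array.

T: 1·0+3·2 = 6 | 6·1 = 6
L: 1·6+3·0 = 6 | 6·1 = 6
G: 1·6+3·6 = 24 | 6·4 = 24
E: 1·6+3·0 = 6 | 6·1 = 6
gcd(1,3,6) = 1

Coefficients: [1, 3, 6]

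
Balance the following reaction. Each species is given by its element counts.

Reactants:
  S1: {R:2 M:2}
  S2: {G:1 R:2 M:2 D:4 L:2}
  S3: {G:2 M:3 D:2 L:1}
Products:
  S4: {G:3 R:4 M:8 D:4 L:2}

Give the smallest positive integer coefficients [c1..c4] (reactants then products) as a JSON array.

Coefficients: [5, 1, 4, 3]

G: 5·0+1·1+4·2 = 9 | 3·3 = 9
R: 5·2+1·2+4·0 = 12 | 3·4 = 12
M: 5·2+1·2+4·3 = 24 | 3·8 = 24
D: 5·0+1·4+4·2 = 12 | 3·4 = 12
L: 5·0+1·2+4·1 = 6 | 3·2 = 6
gcd(5,1,4,3) = 1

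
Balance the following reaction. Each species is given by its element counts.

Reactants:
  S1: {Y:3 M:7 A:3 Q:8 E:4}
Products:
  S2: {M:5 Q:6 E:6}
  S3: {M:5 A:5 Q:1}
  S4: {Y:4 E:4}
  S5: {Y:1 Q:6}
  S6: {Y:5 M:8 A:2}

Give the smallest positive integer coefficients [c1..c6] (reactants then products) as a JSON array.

Coefficients: [4, 2, 2, 1, 3, 1]

Y: 4·3 = 12 | 2·0+2·0+1·4+3·1+1·5 = 12
M: 4·7 = 28 | 2·5+2·5+1·0+3·0+1·8 = 28
A: 4·3 = 12 | 2·0+2·5+1·0+3·0+1·2 = 12
Q: 4·8 = 32 | 2·6+2·1+1·0+3·6+1·0 = 32
E: 4·4 = 16 | 2·6+2·0+1·4+3·0+1·0 = 16
gcd(4,2,2,1,3,1) = 1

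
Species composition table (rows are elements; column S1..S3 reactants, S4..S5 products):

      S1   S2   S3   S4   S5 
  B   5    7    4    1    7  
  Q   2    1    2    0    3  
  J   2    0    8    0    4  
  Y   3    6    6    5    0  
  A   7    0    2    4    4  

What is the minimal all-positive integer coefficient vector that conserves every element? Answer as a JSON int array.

B: 6·5+1·7+1·4 = 41 | 6·1+5·7 = 41
Q: 6·2+1·1+1·2 = 15 | 6·0+5·3 = 15
J: 6·2+1·0+1·8 = 20 | 6·0+5·4 = 20
Y: 6·3+1·6+1·6 = 30 | 6·5+5·0 = 30
A: 6·7+1·0+1·2 = 44 | 6·4+5·4 = 44
gcd(6,1,1,6,5) = 1

Coefficients: [6, 1, 1, 6, 5]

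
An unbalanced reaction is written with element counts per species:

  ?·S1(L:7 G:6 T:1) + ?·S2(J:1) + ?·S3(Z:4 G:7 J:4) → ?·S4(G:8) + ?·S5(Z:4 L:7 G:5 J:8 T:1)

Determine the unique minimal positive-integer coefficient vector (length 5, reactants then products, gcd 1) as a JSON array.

Coefficients: [1, 4, 1, 1, 1]

Z: 1·0+4·0+1·4 = 4 | 1·0+1·4 = 4
L: 1·7+4·0+1·0 = 7 | 1·0+1·7 = 7
G: 1·6+4·0+1·7 = 13 | 1·8+1·5 = 13
J: 1·0+4·1+1·4 = 8 | 1·0+1·8 = 8
T: 1·1+4·0+1·0 = 1 | 1·0+1·1 = 1
gcd(1,4,1,1,1) = 1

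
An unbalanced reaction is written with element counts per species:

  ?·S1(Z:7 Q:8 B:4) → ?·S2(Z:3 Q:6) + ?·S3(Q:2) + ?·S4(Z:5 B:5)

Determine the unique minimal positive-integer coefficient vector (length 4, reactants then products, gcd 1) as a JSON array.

Z: 5·7 = 35 | 5·3+5·0+4·5 = 35
Q: 5·8 = 40 | 5·6+5·2+4·0 = 40
B: 5·4 = 20 | 5·0+5·0+4·5 = 20
gcd(5,5,5,4) = 1

Coefficients: [5, 5, 5, 4]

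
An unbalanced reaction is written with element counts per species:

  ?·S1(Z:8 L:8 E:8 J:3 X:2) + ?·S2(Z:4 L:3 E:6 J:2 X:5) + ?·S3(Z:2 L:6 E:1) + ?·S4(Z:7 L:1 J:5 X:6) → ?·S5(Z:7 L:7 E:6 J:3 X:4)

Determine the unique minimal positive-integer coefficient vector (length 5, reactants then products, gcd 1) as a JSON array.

Z: 2·8+2·4+2·2+1·7 = 35 | 5·7 = 35
L: 2·8+2·3+2·6+1·1 = 35 | 5·7 = 35
E: 2·8+2·6+2·1+1·0 = 30 | 5·6 = 30
J: 2·3+2·2+2·0+1·5 = 15 | 5·3 = 15
X: 2·2+2·5+2·0+1·6 = 20 | 5·4 = 20
gcd(2,2,2,1,5) = 1

Coefficients: [2, 2, 2, 1, 5]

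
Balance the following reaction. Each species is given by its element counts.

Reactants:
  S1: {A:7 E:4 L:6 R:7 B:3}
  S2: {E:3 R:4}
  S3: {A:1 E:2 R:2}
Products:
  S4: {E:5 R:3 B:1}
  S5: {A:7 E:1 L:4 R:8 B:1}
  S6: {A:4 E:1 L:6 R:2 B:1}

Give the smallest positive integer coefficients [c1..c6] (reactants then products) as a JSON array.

A: 3·7+3·0+4·1 = 25 | 5·0+3·7+1·4 = 25
E: 3·4+3·3+4·2 = 29 | 5·5+3·1+1·1 = 29
L: 3·6+3·0+4·0 = 18 | 5·0+3·4+1·6 = 18
R: 3·7+3·4+4·2 = 41 | 5·3+3·8+1·2 = 41
B: 3·3+3·0+4·0 = 9 | 5·1+3·1+1·1 = 9
gcd(3,3,4,5,3,1) = 1

Coefficients: [3, 3, 4, 5, 3, 1]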